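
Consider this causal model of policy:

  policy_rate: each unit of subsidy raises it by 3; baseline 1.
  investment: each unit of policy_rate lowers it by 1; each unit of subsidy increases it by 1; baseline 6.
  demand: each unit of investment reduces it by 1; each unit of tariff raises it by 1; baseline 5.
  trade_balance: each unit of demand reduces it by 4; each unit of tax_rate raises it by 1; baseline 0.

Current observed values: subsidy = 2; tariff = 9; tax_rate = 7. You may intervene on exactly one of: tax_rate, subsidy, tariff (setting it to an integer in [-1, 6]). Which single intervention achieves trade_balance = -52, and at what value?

set tax_rate = 0

Intervening on tax_rate: with other inputs at their observed values, trade_balance = tax_rate - 52. Solving for -52 gives tax_rate = 0, within [-1, 6].
Intervening on subsidy: trade_balance = -8*subsidy - 29. Reaching -52 requires subsidy = 23/8, not an integer.
Intervening on tariff: trade_balance = -4*tariff - 9. Reaching -52 requires tariff = 43/4, not an integer.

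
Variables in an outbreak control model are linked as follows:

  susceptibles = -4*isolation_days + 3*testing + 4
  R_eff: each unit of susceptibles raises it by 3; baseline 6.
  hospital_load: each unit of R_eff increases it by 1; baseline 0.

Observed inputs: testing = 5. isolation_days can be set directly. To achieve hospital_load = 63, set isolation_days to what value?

Substituting into the susceptibles equation gives susceptibles = -4*isolation_days + 19.
R_eff becomes -12*isolation_days + 63.
Substituting into the hospital_load equation gives hospital_load = -12*isolation_days + 63.
Solve -12*isolation_days + 63 = 63: isolation_days = (63 - 63) / -12 = 0.

isolation_days = 0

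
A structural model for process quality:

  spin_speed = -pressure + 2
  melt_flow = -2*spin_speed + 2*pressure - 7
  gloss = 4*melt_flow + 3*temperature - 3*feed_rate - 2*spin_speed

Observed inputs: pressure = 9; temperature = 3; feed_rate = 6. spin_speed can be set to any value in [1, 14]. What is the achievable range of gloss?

-105 to 25

Intervening on spin_speed fixes its value directly, overriding its dependence on pressure.
Substituting into the melt_flow equation gives melt_flow = -2*spin_speed + 11.
gloss becomes -10*spin_speed + 35.
Linear in spin_speed, so extremes are at the endpoints: spin_speed = 1 gives gloss = 25; spin_speed = 14 gives gloss = -105.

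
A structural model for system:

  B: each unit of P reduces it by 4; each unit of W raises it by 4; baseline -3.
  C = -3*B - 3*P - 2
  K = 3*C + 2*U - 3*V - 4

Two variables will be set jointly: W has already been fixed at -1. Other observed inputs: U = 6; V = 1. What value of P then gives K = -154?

P = -8

With W held at -1:
Substituting into the B equation gives B = -4*P - 7.
C becomes 9*P + 19.
Substituting into the K equation gives K = 27*P + 62.
Solve 27*P + 62 = -154: P = (-154 - 62) / 27 = -8.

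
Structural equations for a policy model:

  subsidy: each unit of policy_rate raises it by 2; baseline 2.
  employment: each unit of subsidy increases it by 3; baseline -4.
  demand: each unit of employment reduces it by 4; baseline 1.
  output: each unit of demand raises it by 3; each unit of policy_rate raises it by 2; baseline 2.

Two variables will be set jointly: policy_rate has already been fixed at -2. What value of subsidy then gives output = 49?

With policy_rate held at -2:
Intervening on subsidy fixes its value directly, overriding its dependence on policy_rate.
Substituting into the demand equation gives demand = -12*subsidy + 17.
So output = -36*subsidy + 49.
Solve -36*subsidy + 49 = 49: subsidy = (49 - 49) / -36 = 0.

subsidy = 0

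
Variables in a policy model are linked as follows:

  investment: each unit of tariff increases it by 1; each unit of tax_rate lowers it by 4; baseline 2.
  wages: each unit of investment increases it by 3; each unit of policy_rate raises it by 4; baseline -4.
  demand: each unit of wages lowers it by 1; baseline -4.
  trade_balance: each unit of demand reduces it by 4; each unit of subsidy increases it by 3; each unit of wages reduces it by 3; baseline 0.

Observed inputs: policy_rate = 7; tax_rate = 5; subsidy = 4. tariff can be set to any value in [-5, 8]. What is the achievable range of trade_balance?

Substituting into the investment equation gives investment = tariff - 18.
wages becomes 3*tariff - 30.
Substituting into the demand equation gives demand = -3*tariff + 26.
This gives trade_balance = 3*tariff - 2.
Linear in tariff, so extremes are at the endpoints: tariff = -5 gives trade_balance = -17; tariff = 8 gives trade_balance = 22.

-17 to 22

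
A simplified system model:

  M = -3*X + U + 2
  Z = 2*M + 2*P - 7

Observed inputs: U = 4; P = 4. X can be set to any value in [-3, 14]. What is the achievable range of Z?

-71 to 31

Substituting into the M equation gives M = -3*X + 6.
Substituting into the Z equation gives Z = -6*X + 13.
Linear in X, so extremes are at the endpoints: X = -3 gives Z = 31; X = 14 gives Z = -71.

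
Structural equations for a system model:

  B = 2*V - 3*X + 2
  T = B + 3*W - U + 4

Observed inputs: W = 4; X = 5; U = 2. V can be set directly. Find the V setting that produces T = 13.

Substituting into the B equation gives B = 2*V - 13.
T becomes 2*V + 1.
Solve 2*V + 1 = 13: V = (13 - 1) / 2 = 6.

V = 6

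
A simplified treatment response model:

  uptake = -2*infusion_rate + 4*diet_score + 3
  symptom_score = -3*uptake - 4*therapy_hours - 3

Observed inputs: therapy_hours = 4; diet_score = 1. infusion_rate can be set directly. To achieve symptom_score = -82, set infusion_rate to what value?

infusion_rate = -7

Substituting into the uptake equation gives uptake = -2*infusion_rate + 7.
Substituting into the symptom_score equation gives symptom_score = 6*infusion_rate - 40.
Solve 6*infusion_rate - 40 = -82: infusion_rate = (-82 + 40) / 6 = -7.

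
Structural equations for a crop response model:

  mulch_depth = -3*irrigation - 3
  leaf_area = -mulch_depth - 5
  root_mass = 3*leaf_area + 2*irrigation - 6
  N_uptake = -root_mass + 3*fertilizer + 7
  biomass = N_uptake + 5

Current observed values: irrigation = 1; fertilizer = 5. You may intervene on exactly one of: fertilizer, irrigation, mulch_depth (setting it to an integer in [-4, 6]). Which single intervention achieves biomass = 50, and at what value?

Intervening on fertilizer: biomass = 3*fertilizer + 13. Reaching 50 requires fertilizer = 37/3, not an integer.
Intervening on irrigation: with other inputs at their observed values, biomass = -11*irrigation + 39. Solving for 50 gives irrigation = -1, within [-4, 6].
Intervening on mulch_depth: biomass = 3*mulch_depth + 46. Reaching 50 requires mulch_depth = 4/3, not an integer.

set irrigation = -1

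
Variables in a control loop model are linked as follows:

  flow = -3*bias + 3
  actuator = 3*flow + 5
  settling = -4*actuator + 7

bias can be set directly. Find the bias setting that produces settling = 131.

Substituting into the actuator equation gives actuator = -9*bias + 14.
settling becomes 36*bias - 49.
Solve 36*bias - 49 = 131: bias = (131 + 49) / 36 = 5.

bias = 5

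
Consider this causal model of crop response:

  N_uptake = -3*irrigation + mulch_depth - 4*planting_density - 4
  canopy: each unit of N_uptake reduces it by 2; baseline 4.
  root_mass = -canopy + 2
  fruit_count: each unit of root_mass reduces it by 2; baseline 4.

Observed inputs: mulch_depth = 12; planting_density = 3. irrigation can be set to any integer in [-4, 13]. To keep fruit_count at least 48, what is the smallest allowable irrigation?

irrigation = 2

Substituting into the N_uptake equation gives N_uptake = -3*irrigation - 4.
canopy becomes 6*irrigation + 12.
root_mass becomes -6*irrigation - 10.
So fruit_count = 12*irrigation + 24.
Require 12*irrigation + 24 ≥ 48, so irrigation ≥ 2.
The smallest integer in [-4, 13] satisfying this is 2.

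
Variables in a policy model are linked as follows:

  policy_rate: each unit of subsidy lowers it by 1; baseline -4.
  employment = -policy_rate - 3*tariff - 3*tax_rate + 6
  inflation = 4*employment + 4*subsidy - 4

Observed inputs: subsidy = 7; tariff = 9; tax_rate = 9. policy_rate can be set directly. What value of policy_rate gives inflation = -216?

policy_rate = 12

Intervening on policy_rate fixes its value directly, overriding its dependence on subsidy.
Substituting into the employment equation gives employment = -policy_rate - 48.
Substituting into the inflation equation gives inflation = -4*policy_rate - 168.
Solve -4*policy_rate - 168 = -216: policy_rate = (-216 + 168) / -4 = 12.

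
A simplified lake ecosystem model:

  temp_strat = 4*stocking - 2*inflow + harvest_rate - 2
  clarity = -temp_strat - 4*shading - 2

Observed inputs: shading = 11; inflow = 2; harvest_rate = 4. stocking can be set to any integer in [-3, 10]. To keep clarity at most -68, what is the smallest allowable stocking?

Substituting into the temp_strat equation gives temp_strat = 4*stocking - 2.
So clarity = -4*stocking - 44.
Require -4*stocking - 44 ≤ -68, so stocking ≥ 6.
The smallest integer in [-3, 10] satisfying this is 6.

stocking = 6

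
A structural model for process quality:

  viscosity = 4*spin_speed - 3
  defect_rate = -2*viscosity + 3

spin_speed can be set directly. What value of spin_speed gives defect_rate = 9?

Substituting into the defect_rate equation gives defect_rate = -8*spin_speed + 9.
Solve -8*spin_speed + 9 = 9: spin_speed = (9 - 9) / -8 = 0.

spin_speed = 0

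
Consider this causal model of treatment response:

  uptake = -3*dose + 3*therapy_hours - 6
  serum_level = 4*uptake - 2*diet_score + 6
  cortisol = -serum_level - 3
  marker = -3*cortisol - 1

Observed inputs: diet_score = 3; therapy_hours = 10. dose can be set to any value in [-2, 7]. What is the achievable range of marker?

Substituting into the uptake equation gives uptake = -3*dose + 24.
Substituting into the serum_level equation gives serum_level = -12*dose + 96.
Substituting into the cortisol equation gives cortisol = 12*dose - 99.
Substituting into the marker equation gives marker = -36*dose + 296.
Linear in dose, so extremes are at the endpoints: dose = -2 gives marker = 368; dose = 7 gives marker = 44.

44 to 368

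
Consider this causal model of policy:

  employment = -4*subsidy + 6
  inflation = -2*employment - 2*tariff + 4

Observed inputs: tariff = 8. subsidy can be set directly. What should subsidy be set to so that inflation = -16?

Substituting into the inflation equation gives inflation = 8*subsidy - 24.
Solve 8*subsidy - 24 = -16: subsidy = (-16 + 24) / 8 = 1.

subsidy = 1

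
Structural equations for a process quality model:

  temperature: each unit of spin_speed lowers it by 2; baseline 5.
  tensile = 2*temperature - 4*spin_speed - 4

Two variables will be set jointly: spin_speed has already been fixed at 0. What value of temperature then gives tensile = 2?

temperature = 3

With spin_speed held at 0:
Intervening on temperature fixes its value directly, overriding its dependence on spin_speed.
Substituting into the tensile equation gives tensile = 2*temperature - 4.
Solve 2*temperature - 4 = 2: temperature = (2 + 4) / 2 = 3.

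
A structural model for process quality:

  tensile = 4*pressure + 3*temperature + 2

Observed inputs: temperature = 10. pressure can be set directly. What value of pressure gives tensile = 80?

Substituting into the tensile equation gives tensile = 4*pressure + 32.
Solve 4*pressure + 32 = 80: pressure = (80 - 32) / 4 = 12.

pressure = 12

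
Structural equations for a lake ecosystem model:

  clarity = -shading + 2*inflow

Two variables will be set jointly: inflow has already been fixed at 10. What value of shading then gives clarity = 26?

shading = -6

With inflow held at 10:
Substituting into the clarity equation gives clarity = -shading + 20.
Solve -shading + 20 = 26: shading = (26 - 20) / -1 = -6.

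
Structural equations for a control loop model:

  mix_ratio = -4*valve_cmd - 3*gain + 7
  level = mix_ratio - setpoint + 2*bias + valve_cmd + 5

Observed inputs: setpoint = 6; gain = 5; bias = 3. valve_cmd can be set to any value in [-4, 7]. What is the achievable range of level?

-24 to 9

Substituting into the mix_ratio equation gives mix_ratio = -4*valve_cmd - 8.
This gives level = -3*valve_cmd - 3.
Linear in valve_cmd, so extremes are at the endpoints: valve_cmd = -4 gives level = 9; valve_cmd = 7 gives level = -24.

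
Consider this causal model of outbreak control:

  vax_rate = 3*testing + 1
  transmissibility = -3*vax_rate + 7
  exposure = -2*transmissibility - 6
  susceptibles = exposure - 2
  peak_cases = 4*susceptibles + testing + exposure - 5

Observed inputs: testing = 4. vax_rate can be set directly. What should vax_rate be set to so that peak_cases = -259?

vax_rate = -5

Intervening on vax_rate fixes its value directly, overriding its dependence on testing.
Substituting into the exposure equation gives exposure = 6*vax_rate - 20.
susceptibles becomes 6*vax_rate - 22.
This gives peak_cases = 30*vax_rate - 109.
Solve 30*vax_rate - 109 = -259: vax_rate = (-259 + 109) / 30 = -5.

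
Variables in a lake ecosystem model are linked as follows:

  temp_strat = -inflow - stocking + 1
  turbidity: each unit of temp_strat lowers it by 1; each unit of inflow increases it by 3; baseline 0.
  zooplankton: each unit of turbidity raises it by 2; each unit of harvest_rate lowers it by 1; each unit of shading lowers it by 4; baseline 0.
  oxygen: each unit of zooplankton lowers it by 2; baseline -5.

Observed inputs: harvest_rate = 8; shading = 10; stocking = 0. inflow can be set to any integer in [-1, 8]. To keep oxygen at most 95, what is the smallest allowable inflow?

Substituting into the temp_strat equation gives temp_strat = -inflow + 1.
So turbidity = 4*inflow - 1.
Substituting into the zooplankton equation gives zooplankton = 8*inflow - 50.
So oxygen = -16*inflow + 95.
Require -16*inflow + 95 ≤ 95, so inflow ≥ 0.
The smallest integer in [-1, 8] satisfying this is 0.

inflow = 0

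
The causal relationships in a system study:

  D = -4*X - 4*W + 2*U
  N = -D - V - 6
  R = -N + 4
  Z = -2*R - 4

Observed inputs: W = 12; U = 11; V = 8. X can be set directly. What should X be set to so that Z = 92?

Substituting into the D equation gives D = -4*X - 26.
Substituting into the N equation gives N = 4*X + 12.
This gives R = -4*X - 8.
So Z = 8*X + 12.
Solve 8*X + 12 = 92: X = (92 - 12) / 8 = 10.

X = 10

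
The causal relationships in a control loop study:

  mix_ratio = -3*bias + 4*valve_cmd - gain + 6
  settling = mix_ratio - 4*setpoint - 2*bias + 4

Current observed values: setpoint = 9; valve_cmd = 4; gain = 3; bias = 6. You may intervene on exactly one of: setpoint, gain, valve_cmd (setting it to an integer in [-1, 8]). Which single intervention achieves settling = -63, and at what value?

set valve_cmd = -1

Intervening on setpoint: settling = -4*setpoint - 7. Reaching -63 requires setpoint = 14, outside [-1, 8].
Intervening on gain: settling = -gain - 40. Reaching -63 requires gain = 23, outside [-1, 8].
Intervening on valve_cmd: with other inputs at their observed values, settling = 4*valve_cmd - 59. Solving for -63 gives valve_cmd = -1, within [-1, 8].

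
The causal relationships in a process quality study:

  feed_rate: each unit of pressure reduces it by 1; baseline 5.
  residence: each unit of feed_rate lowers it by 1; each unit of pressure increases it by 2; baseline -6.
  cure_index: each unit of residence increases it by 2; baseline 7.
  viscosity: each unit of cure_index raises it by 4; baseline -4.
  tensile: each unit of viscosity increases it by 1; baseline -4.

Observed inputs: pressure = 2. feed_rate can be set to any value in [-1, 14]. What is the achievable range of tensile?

Intervening on feed_rate fixes its value directly, overriding its dependence on pressure.
Substituting into the residence equation gives residence = -feed_rate - 2.
This gives cure_index = -2*feed_rate + 3.
viscosity becomes -8*feed_rate + 8.
tensile becomes -8*feed_rate + 4.
Linear in feed_rate, so extremes are at the endpoints: feed_rate = -1 gives tensile = 12; feed_rate = 14 gives tensile = -108.

-108 to 12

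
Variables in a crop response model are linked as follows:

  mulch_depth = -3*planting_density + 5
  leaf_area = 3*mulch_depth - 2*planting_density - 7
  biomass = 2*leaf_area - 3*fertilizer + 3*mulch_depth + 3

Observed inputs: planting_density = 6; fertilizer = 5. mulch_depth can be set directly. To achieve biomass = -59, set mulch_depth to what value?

mulch_depth = -1

Intervening on mulch_depth fixes its value directly, overriding its dependence on planting_density.
Substituting into the leaf_area equation gives leaf_area = 3*mulch_depth - 19.
Substituting into the biomass equation gives biomass = 9*mulch_depth - 50.
Solve 9*mulch_depth - 50 = -59: mulch_depth = (-59 + 50) / 9 = -1.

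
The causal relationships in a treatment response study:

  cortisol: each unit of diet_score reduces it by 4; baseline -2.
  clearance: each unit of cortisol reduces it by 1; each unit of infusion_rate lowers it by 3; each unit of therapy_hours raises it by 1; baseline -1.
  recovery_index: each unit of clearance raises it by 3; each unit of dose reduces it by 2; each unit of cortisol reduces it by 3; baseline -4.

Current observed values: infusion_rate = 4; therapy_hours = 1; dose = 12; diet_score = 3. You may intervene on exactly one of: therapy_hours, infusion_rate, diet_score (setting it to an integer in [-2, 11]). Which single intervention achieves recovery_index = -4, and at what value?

Intervening on therapy_hours: recovery_index = 3*therapy_hours + 17. Reaching -4 requires therapy_hours = -7, outside [-2, 11].
Intervening on infusion_rate: recovery_index = -9*infusion_rate + 56. Reaching -4 requires infusion_rate = 20/3, not an integer.
Intervening on diet_score: with other inputs at their observed values, recovery_index = 24*diet_score - 52. Solving for -4 gives diet_score = 2, within [-2, 11].

set diet_score = 2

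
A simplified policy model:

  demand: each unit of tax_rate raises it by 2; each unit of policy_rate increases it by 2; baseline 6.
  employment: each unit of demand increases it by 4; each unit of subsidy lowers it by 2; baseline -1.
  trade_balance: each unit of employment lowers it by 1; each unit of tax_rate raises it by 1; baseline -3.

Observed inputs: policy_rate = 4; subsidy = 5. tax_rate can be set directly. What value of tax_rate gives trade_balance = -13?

Substituting into the demand equation gives demand = 2*tax_rate + 14.
Substituting into the employment equation gives employment = 8*tax_rate + 45.
So trade_balance = -7*tax_rate - 48.
Solve -7*tax_rate - 48 = -13: tax_rate = (-13 + 48) / -7 = -5.

tax_rate = -5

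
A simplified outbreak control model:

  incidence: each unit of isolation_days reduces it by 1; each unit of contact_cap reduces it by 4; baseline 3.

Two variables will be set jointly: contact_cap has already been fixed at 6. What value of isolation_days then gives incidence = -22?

isolation_days = 1

With contact_cap held at 6:
Substituting into the incidence equation gives incidence = -isolation_days - 21.
Solve -isolation_days - 21 = -22: isolation_days = (-22 + 21) / -1 = 1.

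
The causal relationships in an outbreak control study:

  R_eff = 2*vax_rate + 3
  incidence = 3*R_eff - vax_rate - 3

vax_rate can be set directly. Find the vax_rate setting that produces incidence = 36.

Substituting into the incidence equation gives incidence = 5*vax_rate + 6.
Solve 5*vax_rate + 6 = 36: vax_rate = (36 - 6) / 5 = 6.

vax_rate = 6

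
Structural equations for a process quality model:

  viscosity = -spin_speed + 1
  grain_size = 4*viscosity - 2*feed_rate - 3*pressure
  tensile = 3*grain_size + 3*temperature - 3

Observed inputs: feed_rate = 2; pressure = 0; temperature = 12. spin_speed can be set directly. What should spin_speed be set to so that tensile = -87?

Substituting into the grain_size equation gives grain_size = -4*spin_speed.
This gives tensile = -12*spin_speed + 33.
Solve -12*spin_speed + 33 = -87: spin_speed = (-87 - 33) / -12 = 10.

spin_speed = 10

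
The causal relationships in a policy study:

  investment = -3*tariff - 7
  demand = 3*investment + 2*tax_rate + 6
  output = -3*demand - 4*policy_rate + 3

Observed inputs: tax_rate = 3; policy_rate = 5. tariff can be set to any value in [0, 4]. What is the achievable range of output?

Substituting into the demand equation gives demand = -9*tariff - 9.
This gives output = 27*tariff + 10.
Linear in tariff, so extremes are at the endpoints: tariff = 0 gives output = 10; tariff = 4 gives output = 118.

10 to 118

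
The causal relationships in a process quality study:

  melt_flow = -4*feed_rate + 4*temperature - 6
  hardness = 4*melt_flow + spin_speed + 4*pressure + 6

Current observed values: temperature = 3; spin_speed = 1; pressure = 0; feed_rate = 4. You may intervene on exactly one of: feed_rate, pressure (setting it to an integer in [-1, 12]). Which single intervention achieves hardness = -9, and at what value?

Intervening on feed_rate: hardness = -16*feed_rate + 31. Reaching -9 requires feed_rate = 5/2, not an integer.
Intervening on pressure: with other inputs at their observed values, hardness = 4*pressure - 33. Solving for -9 gives pressure = 6, within [-1, 12].

set pressure = 6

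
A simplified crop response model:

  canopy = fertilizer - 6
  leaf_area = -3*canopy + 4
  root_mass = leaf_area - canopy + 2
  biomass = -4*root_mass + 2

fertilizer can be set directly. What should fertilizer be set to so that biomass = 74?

Substituting into the leaf_area equation gives leaf_area = -3*fertilizer + 22.
So root_mass = -4*fertilizer + 30.
Substituting into the biomass equation gives biomass = 16*fertilizer - 118.
Solve 16*fertilizer - 118 = 74: fertilizer = (74 + 118) / 16 = 12.

fertilizer = 12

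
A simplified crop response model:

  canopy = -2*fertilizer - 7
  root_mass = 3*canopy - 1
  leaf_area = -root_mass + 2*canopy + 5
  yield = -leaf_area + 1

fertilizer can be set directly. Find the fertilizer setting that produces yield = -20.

Substituting into the root_mass equation gives root_mass = -6*fertilizer - 22.
leaf_area becomes 2*fertilizer + 13.
Substituting into the yield equation gives yield = -2*fertilizer - 12.
Solve -2*fertilizer - 12 = -20: fertilizer = (-20 + 12) / -2 = 4.

fertilizer = 4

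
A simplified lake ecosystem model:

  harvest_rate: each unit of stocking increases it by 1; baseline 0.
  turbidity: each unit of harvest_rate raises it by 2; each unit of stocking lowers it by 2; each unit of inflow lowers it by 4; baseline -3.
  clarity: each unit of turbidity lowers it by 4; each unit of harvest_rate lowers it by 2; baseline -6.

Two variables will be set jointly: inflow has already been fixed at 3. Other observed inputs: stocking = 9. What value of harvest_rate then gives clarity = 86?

harvest_rate = 4

With inflow held at 3:
Intervening on harvest_rate fixes its value directly, overriding its dependence on stocking.
Substituting into the turbidity equation gives turbidity = 2*harvest_rate - 33.
So clarity = -10*harvest_rate + 126.
Solve -10*harvest_rate + 126 = 86: harvest_rate = (86 - 126) / -10 = 4.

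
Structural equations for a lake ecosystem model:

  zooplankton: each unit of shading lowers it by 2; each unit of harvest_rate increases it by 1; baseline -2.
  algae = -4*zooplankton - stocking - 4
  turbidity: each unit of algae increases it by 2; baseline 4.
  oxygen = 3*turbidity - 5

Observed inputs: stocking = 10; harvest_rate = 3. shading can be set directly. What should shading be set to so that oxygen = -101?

shading = 0

Substituting into the zooplankton equation gives zooplankton = -2*shading + 1.
algae becomes 8*shading - 18.
So turbidity = 16*shading - 32.
This gives oxygen = 48*shading - 101.
Solve 48*shading - 101 = -101: shading = (-101 + 101) / 48 = 0.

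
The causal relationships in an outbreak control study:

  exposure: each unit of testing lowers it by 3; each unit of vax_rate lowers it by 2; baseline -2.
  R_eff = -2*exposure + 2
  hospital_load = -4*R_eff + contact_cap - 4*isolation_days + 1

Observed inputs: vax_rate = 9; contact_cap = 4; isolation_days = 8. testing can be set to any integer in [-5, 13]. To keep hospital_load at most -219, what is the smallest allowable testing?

Substituting into the exposure equation gives exposure = -3*testing - 20.
Substituting into the R_eff equation gives R_eff = 6*testing + 42.
Substituting into the hospital_load equation gives hospital_load = -24*testing - 195.
Require -24*testing - 195 ≤ -219, so testing ≥ 1.
The smallest integer in [-5, 13] satisfying this is 1.

testing = 1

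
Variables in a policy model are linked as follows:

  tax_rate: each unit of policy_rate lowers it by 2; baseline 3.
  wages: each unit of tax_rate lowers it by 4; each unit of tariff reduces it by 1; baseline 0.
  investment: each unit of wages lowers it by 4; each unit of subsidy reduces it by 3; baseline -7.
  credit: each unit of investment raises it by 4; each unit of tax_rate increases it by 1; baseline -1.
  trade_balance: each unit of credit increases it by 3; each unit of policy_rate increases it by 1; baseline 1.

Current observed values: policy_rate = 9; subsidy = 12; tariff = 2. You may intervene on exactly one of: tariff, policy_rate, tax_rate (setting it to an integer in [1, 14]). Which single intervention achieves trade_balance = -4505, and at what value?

Intervening on tariff: trade_balance = 48*tariff - 3434. Reaching -4505 requires tariff = -357/16, not an integer.
Intervening on policy_rate: with other inputs at their observed values, trade_balance = -389*policy_rate + 163. Solving for -4505 gives policy_rate = 12, within [1, 14].
Intervening on tax_rate: trade_balance = 195*tax_rate - 413. Reaching -4505 requires tax_rate = -1364/65, not an integer.

set policy_rate = 12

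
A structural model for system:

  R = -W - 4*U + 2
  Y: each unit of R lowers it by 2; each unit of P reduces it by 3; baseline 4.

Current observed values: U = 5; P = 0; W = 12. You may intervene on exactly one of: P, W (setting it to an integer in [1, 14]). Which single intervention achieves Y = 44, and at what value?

set W = 2

Intervening on P: Y = -3*P + 64. Reaching 44 requires P = 20/3, not an integer.
Intervening on W: with other inputs at their observed values, Y = 2*W + 40. Solving for 44 gives W = 2, within [1, 14].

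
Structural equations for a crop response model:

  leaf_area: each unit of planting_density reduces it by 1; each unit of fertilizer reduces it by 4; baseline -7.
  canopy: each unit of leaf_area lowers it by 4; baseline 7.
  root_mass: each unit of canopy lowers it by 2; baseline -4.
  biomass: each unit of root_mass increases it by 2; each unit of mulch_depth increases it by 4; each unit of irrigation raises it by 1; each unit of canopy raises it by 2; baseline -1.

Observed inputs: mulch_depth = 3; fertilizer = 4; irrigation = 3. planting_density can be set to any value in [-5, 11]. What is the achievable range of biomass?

-280 to -152

Substituting into the leaf_area equation gives leaf_area = -planting_density - 23.
Substituting into the canopy equation gives canopy = 4*planting_density + 99.
Substituting into the root_mass equation gives root_mass = -8*planting_density - 202.
Substituting into the biomass equation gives biomass = -8*planting_density - 192.
Linear in planting_density, so extremes are at the endpoints: planting_density = -5 gives biomass = -152; planting_density = 11 gives biomass = -280.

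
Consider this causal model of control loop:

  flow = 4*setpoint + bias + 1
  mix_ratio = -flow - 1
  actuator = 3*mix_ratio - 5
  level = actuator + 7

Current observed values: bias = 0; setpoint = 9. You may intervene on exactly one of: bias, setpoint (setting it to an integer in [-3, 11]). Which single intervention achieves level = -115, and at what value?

Intervening on bias: with other inputs at their observed values, level = -3*bias - 112. Solving for -115 gives bias = 1, within [-3, 11].
Intervening on setpoint: level = -12*setpoint - 4. Reaching -115 requires setpoint = 37/4, not an integer.

set bias = 1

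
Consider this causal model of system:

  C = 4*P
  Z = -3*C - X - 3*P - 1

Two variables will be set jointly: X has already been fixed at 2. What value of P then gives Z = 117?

P = -8

With X held at 2:
Substituting into the Z equation gives Z = -15*P - 3.
Solve -15*P - 3 = 117: P = (117 + 3) / -15 = -8.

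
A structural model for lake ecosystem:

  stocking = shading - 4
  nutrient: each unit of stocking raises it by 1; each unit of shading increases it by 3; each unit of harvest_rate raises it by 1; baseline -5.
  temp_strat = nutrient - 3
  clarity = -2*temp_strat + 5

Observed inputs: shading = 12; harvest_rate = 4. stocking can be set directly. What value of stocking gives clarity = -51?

Intervening on stocking fixes its value directly, overriding its dependence on shading.
Substituting into the nutrient equation gives nutrient = stocking + 35.
Substituting into the temp_strat equation gives temp_strat = stocking + 32.
So clarity = -2*stocking - 59.
Solve -2*stocking - 59 = -51: stocking = (-51 + 59) / -2 = -4.

stocking = -4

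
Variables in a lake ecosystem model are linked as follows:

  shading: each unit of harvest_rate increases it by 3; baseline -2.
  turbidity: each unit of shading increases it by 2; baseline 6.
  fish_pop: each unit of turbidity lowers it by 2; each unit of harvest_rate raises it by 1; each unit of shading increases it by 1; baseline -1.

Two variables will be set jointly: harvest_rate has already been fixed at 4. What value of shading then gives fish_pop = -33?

With harvest_rate held at 4:
Intervening on shading fixes its value directly, overriding its dependence on harvest_rate.
Substituting into the fish_pop equation gives fish_pop = -3*shading - 9.
Solve -3*shading - 9 = -33: shading = (-33 + 9) / -3 = 8.

shading = 8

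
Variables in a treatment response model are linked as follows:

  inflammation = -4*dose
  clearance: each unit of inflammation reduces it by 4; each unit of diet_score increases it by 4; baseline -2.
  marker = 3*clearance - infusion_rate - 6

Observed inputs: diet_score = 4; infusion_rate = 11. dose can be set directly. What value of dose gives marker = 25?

Substituting into the clearance equation gives clearance = 16*dose + 14.
marker becomes 48*dose + 25.
Solve 48*dose + 25 = 25: dose = (25 - 25) / 48 = 0.

dose = 0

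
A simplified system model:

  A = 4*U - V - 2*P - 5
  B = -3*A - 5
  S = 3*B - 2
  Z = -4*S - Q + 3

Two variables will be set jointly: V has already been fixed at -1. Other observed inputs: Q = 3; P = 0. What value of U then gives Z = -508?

U = -3

With V held at -1:
Substituting into the A equation gives A = 4*U - 4.
Substituting into the B equation gives B = -12*U + 7.
S becomes -36*U + 19.
Substituting into the Z equation gives Z = 144*U - 76.
Solve 144*U - 76 = -508: U = (-508 + 76) / 144 = -3.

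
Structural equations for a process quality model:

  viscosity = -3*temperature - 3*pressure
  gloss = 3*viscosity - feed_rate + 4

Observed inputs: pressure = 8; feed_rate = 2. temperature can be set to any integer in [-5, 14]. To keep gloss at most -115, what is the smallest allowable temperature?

temperature = 5

Substituting into the viscosity equation gives viscosity = -3*temperature - 24.
gloss becomes -9*temperature - 70.
Require -9*temperature - 70 ≤ -115, so temperature ≥ 5.
The smallest integer in [-5, 14] satisfying this is 5.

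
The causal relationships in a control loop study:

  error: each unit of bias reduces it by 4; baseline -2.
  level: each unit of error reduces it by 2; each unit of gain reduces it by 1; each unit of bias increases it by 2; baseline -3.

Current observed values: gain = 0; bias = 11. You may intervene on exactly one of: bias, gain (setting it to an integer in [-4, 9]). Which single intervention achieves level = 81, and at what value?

Intervening on bias: with other inputs at their observed values, level = 10*bias + 1. Solving for 81 gives bias = 8, within [-4, 9].
Intervening on gain: level = -gain + 111. Reaching 81 requires gain = 30, outside [-4, 9].

set bias = 8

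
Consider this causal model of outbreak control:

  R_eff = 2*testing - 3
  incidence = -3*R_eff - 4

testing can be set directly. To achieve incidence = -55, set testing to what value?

testing = 10

Substituting into the incidence equation gives incidence = -6*testing + 5.
Solve -6*testing + 5 = -55: testing = (-55 - 5) / -6 = 10.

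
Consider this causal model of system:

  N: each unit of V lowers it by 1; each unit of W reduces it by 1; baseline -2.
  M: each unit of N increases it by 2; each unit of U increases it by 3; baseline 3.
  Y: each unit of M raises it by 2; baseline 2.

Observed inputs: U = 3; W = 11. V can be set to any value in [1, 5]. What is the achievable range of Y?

-46 to -30

Substituting into the N equation gives N = -V - 13.
So M = -2*V - 14.
Substituting into the Y equation gives Y = -4*V - 26.
Linear in V, so extremes are at the endpoints: V = 1 gives Y = -30; V = 5 gives Y = -46.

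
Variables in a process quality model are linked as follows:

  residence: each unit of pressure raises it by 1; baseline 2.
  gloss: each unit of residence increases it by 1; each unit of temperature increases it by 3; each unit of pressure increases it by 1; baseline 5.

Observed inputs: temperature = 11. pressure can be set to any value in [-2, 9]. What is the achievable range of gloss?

36 to 58

Substituting into the gloss equation gives gloss = 2*pressure + 40.
Linear in pressure, so extremes are at the endpoints: pressure = -2 gives gloss = 36; pressure = 9 gives gloss = 58.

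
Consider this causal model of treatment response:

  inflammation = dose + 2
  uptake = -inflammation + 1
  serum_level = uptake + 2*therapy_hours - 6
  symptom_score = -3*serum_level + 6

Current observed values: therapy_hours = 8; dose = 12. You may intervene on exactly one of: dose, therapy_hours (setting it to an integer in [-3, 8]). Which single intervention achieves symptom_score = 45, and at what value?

set therapy_hours = 3

Intervening on dose: symptom_score = 3*dose - 21. Reaching 45 requires dose = 22, outside [-3, 8].
Intervening on therapy_hours: with other inputs at their observed values, symptom_score = -6*therapy_hours + 63. Solving for 45 gives therapy_hours = 3, within [-3, 8].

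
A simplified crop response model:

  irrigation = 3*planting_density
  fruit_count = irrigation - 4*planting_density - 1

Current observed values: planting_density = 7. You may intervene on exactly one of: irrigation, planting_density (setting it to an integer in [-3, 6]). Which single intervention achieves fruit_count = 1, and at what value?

set planting_density = -2

Intervening on irrigation: fruit_count = irrigation - 29. Reaching 1 requires irrigation = 30, outside [-3, 6].
Intervening on planting_density: with other inputs at their observed values, fruit_count = -planting_density - 1. Solving for 1 gives planting_density = -2, within [-3, 6].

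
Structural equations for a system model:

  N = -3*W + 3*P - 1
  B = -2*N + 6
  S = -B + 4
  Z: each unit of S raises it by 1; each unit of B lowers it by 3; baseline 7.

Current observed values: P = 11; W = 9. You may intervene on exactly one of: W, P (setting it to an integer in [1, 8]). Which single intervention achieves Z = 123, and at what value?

Intervening on W: with other inputs at their observed values, Z = -24*W + 243. Solving for 123 gives W = 5, within [1, 8].
Intervening on P: Z = 24*P - 237. Reaching 123 requires P = 15, outside [1, 8].

set W = 5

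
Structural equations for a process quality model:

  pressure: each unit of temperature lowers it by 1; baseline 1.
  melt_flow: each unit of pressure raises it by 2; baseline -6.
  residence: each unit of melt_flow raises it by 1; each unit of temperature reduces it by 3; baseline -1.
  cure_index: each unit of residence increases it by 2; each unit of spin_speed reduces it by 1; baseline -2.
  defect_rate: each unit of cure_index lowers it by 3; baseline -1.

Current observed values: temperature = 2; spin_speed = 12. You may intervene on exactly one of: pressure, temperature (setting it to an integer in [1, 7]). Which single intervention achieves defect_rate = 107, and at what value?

set pressure = 1

Intervening on pressure: with other inputs at their observed values, defect_rate = -12*pressure + 119. Solving for 107 gives pressure = 1, within [1, 7].
Intervening on temperature: defect_rate = 30*temperature + 71. Reaching 107 requires temperature = 6/5, not an integer.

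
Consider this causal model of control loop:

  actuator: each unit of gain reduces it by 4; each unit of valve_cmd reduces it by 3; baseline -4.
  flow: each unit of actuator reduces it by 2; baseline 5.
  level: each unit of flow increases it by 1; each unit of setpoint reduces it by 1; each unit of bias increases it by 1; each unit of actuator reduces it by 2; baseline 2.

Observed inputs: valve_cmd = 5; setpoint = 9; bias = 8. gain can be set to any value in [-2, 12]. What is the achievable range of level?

Substituting into the actuator equation gives actuator = -4*gain - 19.
Substituting into the flow equation gives flow = 8*gain + 43.
Substituting into the level equation gives level = 16*gain + 82.
Linear in gain, so extremes are at the endpoints: gain = -2 gives level = 50; gain = 12 gives level = 274.

50 to 274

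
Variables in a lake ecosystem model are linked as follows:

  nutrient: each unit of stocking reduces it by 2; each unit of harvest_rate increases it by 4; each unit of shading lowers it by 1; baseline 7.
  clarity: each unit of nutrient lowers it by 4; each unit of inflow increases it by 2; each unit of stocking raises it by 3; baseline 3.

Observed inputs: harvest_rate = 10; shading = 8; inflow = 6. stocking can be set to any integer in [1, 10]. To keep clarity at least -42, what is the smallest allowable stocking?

Substituting into the nutrient equation gives nutrient = -2*stocking + 39.
Substituting into the clarity equation gives clarity = 11*stocking - 141.
Require 11*stocking - 141 ≥ -42, so stocking ≥ 9.
The smallest integer in [1, 10] satisfying this is 9.

stocking = 9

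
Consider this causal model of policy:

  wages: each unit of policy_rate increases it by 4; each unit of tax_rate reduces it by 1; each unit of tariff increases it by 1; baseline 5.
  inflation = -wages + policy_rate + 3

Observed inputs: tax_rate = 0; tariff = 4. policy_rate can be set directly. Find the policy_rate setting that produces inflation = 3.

Substituting into the wages equation gives wages = 4*policy_rate + 9.
inflation becomes -3*policy_rate - 6.
Solve -3*policy_rate - 6 = 3: policy_rate = (3 + 6) / -3 = -3.

policy_rate = -3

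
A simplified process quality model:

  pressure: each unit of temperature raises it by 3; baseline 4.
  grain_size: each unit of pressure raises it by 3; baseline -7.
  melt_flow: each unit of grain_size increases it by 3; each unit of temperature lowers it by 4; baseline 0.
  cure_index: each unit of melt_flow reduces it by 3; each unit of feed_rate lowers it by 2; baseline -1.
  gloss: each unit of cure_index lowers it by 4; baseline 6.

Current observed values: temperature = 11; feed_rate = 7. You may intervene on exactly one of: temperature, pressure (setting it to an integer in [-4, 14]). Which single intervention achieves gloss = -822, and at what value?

set pressure = -1

Intervening on temperature: gloss = 276*temperature + 246. Reaching -822 requires temperature = -89/23, not an integer.
Intervening on pressure: with other inputs at their observed values, gloss = 108*pressure - 714. Solving for -822 gives pressure = -1, within [-4, 14].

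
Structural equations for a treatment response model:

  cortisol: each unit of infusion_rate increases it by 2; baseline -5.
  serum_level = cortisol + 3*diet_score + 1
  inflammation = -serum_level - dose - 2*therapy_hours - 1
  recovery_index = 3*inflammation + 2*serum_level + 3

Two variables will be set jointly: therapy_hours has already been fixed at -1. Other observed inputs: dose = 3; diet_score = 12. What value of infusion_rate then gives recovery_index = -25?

With therapy_hours held at -1:
Substituting into the serum_level equation gives serum_level = 2*infusion_rate + 32.
inflammation becomes -2*infusion_rate - 34.
This gives recovery_index = -2*infusion_rate - 35.
Solve -2*infusion_rate - 35 = -25: infusion_rate = (-25 + 35) / -2 = -5.

infusion_rate = -5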